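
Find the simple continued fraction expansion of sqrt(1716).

[41; (2, 2, 1, 4, 2, 6, 2, 4, 1, 2, 2, 82)]

Write x_i = (sqrt(1716) + m_i)/d_i with (m_0, d_0) = (0, 1). a_0 = floor(sqrt(1716)) = 41, since 41^2 = 1681 <= 1716 < 1764 = 42^2.
Iterate m_{i+1} = d_i*a_i - m_i, d_{i+1} = (1716 - m_{i+1}^2)/d_i, a_{i+1} = floor((a_0 + m_{i+1})/d_{i+1}):
  m_1 = 1*41 - 0 = 41, d_1 = (1716 - 41^2)/1 = 35/1 = 35, a_1 = floor((41 + 41)/35) = 2.
  m_2 = 35*2 - 41 = 29, d_2 = (1716 - 29^2)/35 = 875/35 = 25, a_2 = floor((41 + 29)/25) = 2.
  m_3 = 25*2 - 29 = 21, d_3 = (1716 - 21^2)/25 = 1275/25 = 51, a_3 = floor((41 + 21)/51) = 1.
  m_4 = 51*1 - 21 = 30, d_4 = (1716 - 30^2)/51 = 816/51 = 16, a_4 = floor((41 + 30)/16) = 4.
  m_5 = 16*4 - 30 = 34, d_5 = (1716 - 34^2)/16 = 560/16 = 35, a_5 = floor((41 + 34)/35) = 2.
  m_6 = 35*2 - 34 = 36, d_6 = (1716 - 36^2)/35 = 420/35 = 12, a_6 = floor((41 + 36)/12) = 6.
  m_7 = 12*6 - 36 = 36, d_7 = (1716 - 36^2)/12 = 420/12 = 35, a_7 = floor((41 + 36)/35) = 2.
  m_8 = 35*2 - 36 = 34, d_8 = (1716 - 34^2)/35 = 560/35 = 16, a_8 = floor((41 + 34)/16) = 4.
  m_9 = 16*4 - 34 = 30, d_9 = (1716 - 30^2)/16 = 816/16 = 51, a_9 = floor((41 + 30)/51) = 1.
  m_10 = 51*1 - 30 = 21, d_10 = (1716 - 21^2)/51 = 1275/51 = 25, a_10 = floor((41 + 21)/25) = 2.
  m_11 = 25*2 - 21 = 29, d_11 = (1716 - 29^2)/25 = 875/25 = 35, a_11 = floor((41 + 29)/35) = 2.
  m_12 = 35*2 - 29 = 41, d_12 = (1716 - 41^2)/35 = 35/35 = 1, a_12 = floor((41 + 41)/1) = 82.
  m_13 = 1*82 - 41 = 41, d_13 = (1716 - 41^2)/1 = 35/1 = 35: (m_13, d_13) = (m_1, d_1) = (41, 35), so from here the quotients repeat a_1, ..., a_12; the period length is 12.
Hence the expansion of sqrt(1716) is a_0 = 41 followed by the repeating block 2, 2, 1, 4, 2, 6, 2, 4, 1, 2, 2, 82 (period 12).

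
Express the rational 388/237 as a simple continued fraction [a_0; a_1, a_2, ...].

Run the Euclidean algorithm on 388 and 237; the successive quotients are the partial quotients a_0, a_1, ... (each step inverts the fractional part left over by the previous one):
  388 = 1*237 + 151, so a_0 = 1.
  237 = 1*151 + 86, so a_1 = 1.
  151 = 1*86 + 65, so a_2 = 1.
  86 = 1*65 + 21, so a_3 = 1.
  65 = 3*21 + 2, so a_4 = 3.
  21 = 10*2 + 1, so a_5 = 10.
  2 = 2*1 + 0, so a_6 = 2.
The remainder reaches 0 after 7 divisions, so the expansion has 7 partial quotients, read off in order.

[1; 1, 1, 1, 3, 10, 2]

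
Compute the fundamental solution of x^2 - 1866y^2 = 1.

(x, y) = (15551, 360)

First expand sqrt(1866) as a continued fraction. With x_i = (sqrt(1866) + m_i)/d_i and (m_0, d_0) = (0, 1): a_0 = floor(sqrt(1866)) = 43, since 43^2 = 1849 <= 1866 < 1936 = 44^2.
Iterate m_{i+1} = d_i*a_i - m_i, d_{i+1} = (1866 - m_{i+1}^2)/d_i, a_{i+1} = floor((a_0 + m_{i+1})/d_{i+1}):
  m_1 = 1*43 - 0 = 43, d_1 = (1866 - 43^2)/1 = 17/1 = 17, a_1 = floor((43 + 43)/17) = 5.
  m_2 = 17*5 - 43 = 42, d_2 = (1866 - 42^2)/17 = 102/17 = 6, a_2 = floor((43 + 42)/6) = 14.
  m_3 = 6*14 - 42 = 42, d_3 = (1866 - 42^2)/6 = 102/6 = 17, a_3 = floor((43 + 42)/17) = 5.
  m_4 = 17*5 - 42 = 43, d_4 = (1866 - 43^2)/17 = 17/17 = 1, a_4 = floor((43 + 43)/1) = 86.
  m_5 = 1*86 - 43 = 43, d_5 = (1866 - 43^2)/1 = 17/1 = 17: (m_5, d_5) = (m_1, d_1) = (43, 17), so from here the quotients repeat a_1, ..., a_4; the period length is 4.
So sqrt(1866) = [43; (5, 14, 5, 86)] with period length k = 4.
k is even, so the fundamental solution of x^2 - 1866y^2 = 1 is (p_{k-1}, q_{k-1}) = (p_3, q_3); compute convergents through index 3.
Convergents (p_i = a_i*p_{i-1} + p_{i-2}, q_i = a_i*q_{i-1} + q_{i-2} with p_{-2}=0, p_{-1}=1, q_{-2}=1, q_{-1}=0):
  i=0: a_0=43, p_0 = 43*1 + 0 = 43, q_0 = 43*0 + 1 = 1.
  i=1: a_1=5, p_1 = 5*43 + 1 = 216, q_1 = 5*1 + 0 = 5.
  i=2: a_2=14, p_2 = 14*216 + 43 = 3067, q_2 = 14*5 + 1 = 71.
  i=3: a_3=5, p_3 = 5*3067 + 216 = 15551, q_3 = 5*71 + 5 = 360.
Check: 15551^2 - 1866*360^2 = 241833601 - 241833600 = 1, so (x, y) = (15551, 360) solves the equation, and by the theorem it is the least positive solution.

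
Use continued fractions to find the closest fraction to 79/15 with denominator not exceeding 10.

Expand x = 79/15 as a continued fraction with the Euclidean algorithm:
  79 = 5*15 + 4, so a_0 = 5.
  15 = 3*4 + 3, so a_1 = 3.
  4 = 1*3 + 1, so a_2 = 1.
  3 = 3*1 + 0, so a_3 = 3.
so x = [5; 3, 1, 3].
Convergents (p_i = a_i*p_{i-1} + p_{i-2}, q_i = a_i*q_{i-1} + q_{i-2} with p_{-2}=0, p_{-1}=1, q_{-2}=1, q_{-1}=0), until the denominator exceeds 10:
  i=0: a_0=5, p_0 = 5*1 + 0 = 5, q_0 = 5*0 + 1 = 1.
  i=1: a_1=3, p_1 = 3*5 + 1 = 16, q_1 = 3*1 + 0 = 3.
  i=2: a_2=1, p_2 = 1*16 + 5 = 21, q_2 = 1*3 + 1 = 4.
  i=3: a_3=3, p_3 = 3*21 + 16 = 79, q_3 = 3*4 + 3 = 15.
q_3 = 15 > 10, so the last convergent with denominator <= 10 is p_2/q_2 = 21/4.
The closest fraction with denominator <= 10 is either p_2/q_2 or the intermediate fraction (k*p_2 + p_1)/(k*q_2 + q_1) with the largest k >= 1 whose denominator stays <= 10; these approach x as k grows, and every other convergent or intermediate fraction in range is farther away.
Largest k: floor((10 - q_1)/q_2) = floor((10 - 3)/4) = 1.
That gives (1*21 + 16)/(1*4 + 3) = 37/7.
Compare the errors: |x - 21/4| = |79*4 - 21*15|/(15*4) = 1/60, and |x - 37/7| = |79*7 - 37*15|/(15*7) = 2/105.
Cross-multiplying, 1*105 = 105 < 120 = 2*60, so 1/60 is smaller: the convergent 21/4 is closer to x than 37/7.

21/4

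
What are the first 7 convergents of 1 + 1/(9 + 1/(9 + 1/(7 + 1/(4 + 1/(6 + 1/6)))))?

1/1, 10/9, 91/82, 647/583, 2679/2414, 16721/15067, 103005/92816

Using the convergent recurrence p_i = a_i*p_{i-1} + p_{i-2}, q_i = a_i*q_{i-1} + q_{i-2} with p_{-2}=0, p_{-1}=1, q_{-2}=1, q_{-1}=0:
  i=0: a_0=1, p_0 = 1*1 + 0 = 1, q_0 = 1*0 + 1 = 1.
  i=1: a_1=9, p_1 = 9*1 + 1 = 10, q_1 = 9*1 + 0 = 9.
  i=2: a_2=9, p_2 = 9*10 + 1 = 91, q_2 = 9*9 + 1 = 82.
  i=3: a_3=7, p_3 = 7*91 + 10 = 647, q_3 = 7*82 + 9 = 583.
  i=4: a_4=4, p_4 = 4*647 + 91 = 2679, q_4 = 4*583 + 82 = 2414.
  i=5: a_5=6, p_5 = 6*2679 + 647 = 16721, q_5 = 6*2414 + 583 = 15067.
  i=6: a_6=6, p_6 = 6*16721 + 2679 = 103005, q_6 = 6*15067 + 2414 = 92816.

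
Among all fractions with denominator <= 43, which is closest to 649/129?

Expand x = 649/129 as a continued fraction with the Euclidean algorithm:
  649 = 5*129 + 4, so a_0 = 5.
  129 = 32*4 + 1, so a_1 = 32.
  4 = 4*1 + 0, so a_2 = 4.
so x = [5; 32, 4].
Convergents (p_i = a_i*p_{i-1} + p_{i-2}, q_i = a_i*q_{i-1} + q_{i-2} with p_{-2}=0, p_{-1}=1, q_{-2}=1, q_{-1}=0), until the denominator exceeds 43:
  i=0: a_0=5, p_0 = 5*1 + 0 = 5, q_0 = 5*0 + 1 = 1.
  i=1: a_1=32, p_1 = 32*5 + 1 = 161, q_1 = 32*1 + 0 = 32.
  i=2: a_2=4, p_2 = 4*161 + 5 = 649, q_2 = 4*32 + 1 = 129.
q_2 = 129 > 43, so the last convergent with denominator <= 43 is p_1/q_1 = 161/32.
The closest fraction with denominator <= 43 is either p_1/q_1 or the intermediate fraction (k*p_1 + p_0)/(k*q_1 + q_0) with the largest k >= 1 whose denominator stays <= 43; these approach x as k grows, and every other convergent or intermediate fraction in range is farther away.
Largest k: floor((43 - q_0)/q_1) = floor((43 - 1)/32) = 1.
That gives (1*161 + 5)/(1*32 + 1) = 166/33.
Compare the errors: |x - 161/32| = |649*32 - 161*129|/(129*32) = 1/4128, and |x - 166/33| = |649*33 - 166*129|/(129*33) = 3/4257.
Cross-multiplying, 1*4257 = 4257 < 12384 = 3*4128, so 1/4128 is smaller: the convergent 161/32 is closer to x than 166/33.

161/32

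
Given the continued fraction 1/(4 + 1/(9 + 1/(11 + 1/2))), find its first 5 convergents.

Using the convergent recurrence p_i = a_i*p_{i-1} + p_{i-2}, q_i = a_i*q_{i-1} + q_{i-2} with p_{-2}=0, p_{-1}=1, q_{-2}=1, q_{-1}=0:
  i=0: a_0=0, p_0 = 0*1 + 0 = 0, q_0 = 0*0 + 1 = 1.
  i=1: a_1=4, p_1 = 4*0 + 1 = 1, q_1 = 4*1 + 0 = 4.
  i=2: a_2=9, p_2 = 9*1 + 0 = 9, q_2 = 9*4 + 1 = 37.
  i=3: a_3=11, p_3 = 11*9 + 1 = 100, q_3 = 11*37 + 4 = 411.
  i=4: a_4=2, p_4 = 2*100 + 9 = 209, q_4 = 2*411 + 37 = 859.

0/1, 1/4, 9/37, 100/411, 209/859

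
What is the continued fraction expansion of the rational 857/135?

[6; 2, 1, 6, 1, 5]

Run the Euclidean algorithm on 857 and 135; the successive quotients are the partial quotients a_0, a_1, ... (each step inverts the fractional part left over by the previous one):
  857 = 6*135 + 47, so a_0 = 6.
  135 = 2*47 + 41, so a_1 = 2.
  47 = 1*41 + 6, so a_2 = 1.
  41 = 6*6 + 5, so a_3 = 6.
  6 = 1*5 + 1, so a_4 = 1.
  5 = 5*1 + 0, so a_5 = 5.
The remainder reaches 0 after 6 divisions, so the expansion has 6 partial quotients, read off in order.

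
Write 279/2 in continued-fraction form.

[139; 2]

Run the Euclidean algorithm on 279 and 2; the successive quotients are the partial quotients a_0, a_1, ... (each step inverts the fractional part left over by the previous one):
  279 = 139*2 + 1, so a_0 = 139.
  2 = 2*1 + 0, so a_1 = 2.
The remainder reaches 0 after 2 divisions, so the expansion has 2 partial quotients, read off in order.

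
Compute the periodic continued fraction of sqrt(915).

Write x_i = (sqrt(915) + m_i)/d_i with (m_0, d_0) = (0, 1). a_0 = floor(sqrt(915)) = 30, since 30^2 = 900 <= 915 < 961 = 31^2.
Iterate m_{i+1} = d_i*a_i - m_i, d_{i+1} = (915 - m_{i+1}^2)/d_i, a_{i+1} = floor((a_0 + m_{i+1})/d_{i+1}):
  m_1 = 1*30 - 0 = 30, d_1 = (915 - 30^2)/1 = 15/1 = 15, a_1 = floor((30 + 30)/15) = 4.
  m_2 = 15*4 - 30 = 30, d_2 = (915 - 30^2)/15 = 15/15 = 1, a_2 = floor((30 + 30)/1) = 60.
  m_3 = 1*60 - 30 = 30, d_3 = (915 - 30^2)/1 = 15/1 = 15: (m_3, d_3) = (m_1, d_1) = (30, 15), so from here the quotients repeat a_1, a_2; the period length is 2.
Hence the expansion of sqrt(915) is a_0 = 30 followed by the repeating block 4, 60 (period 2).

[30; (4, 60)]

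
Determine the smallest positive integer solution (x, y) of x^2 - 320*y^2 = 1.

First expand sqrt(320) as a continued fraction. With x_i = (sqrt(320) + m_i)/d_i and (m_0, d_0) = (0, 1): a_0 = floor(sqrt(320)) = 17, since 17^2 = 289 <= 320 < 324 = 18^2.
Iterate m_{i+1} = d_i*a_i - m_i, d_{i+1} = (320 - m_{i+1}^2)/d_i, a_{i+1} = floor((a_0 + m_{i+1})/d_{i+1}):
  m_1 = 1*17 - 0 = 17, d_1 = (320 - 17^2)/1 = 31/1 = 31, a_1 = floor((17 + 17)/31) = 1.
  m_2 = 31*1 - 17 = 14, d_2 = (320 - 14^2)/31 = 124/31 = 4, a_2 = floor((17 + 14)/4) = 7.
  m_3 = 4*7 - 14 = 14, d_3 = (320 - 14^2)/4 = 124/4 = 31, a_3 = floor((17 + 14)/31) = 1.
  m_4 = 31*1 - 14 = 17, d_4 = (320 - 17^2)/31 = 31/31 = 1, a_4 = floor((17 + 17)/1) = 34.
  m_5 = 1*34 - 17 = 17, d_5 = (320 - 17^2)/1 = 31/1 = 31: (m_5, d_5) = (m_1, d_1) = (17, 31), so from here the quotients repeat a_1, ..., a_4; the period length is 4.
So sqrt(320) = [17; (1, 7, 1, 34)] with period length k = 4.
k is even, so the fundamental solution of x^2 - 320y^2 = 1 is (p_{k-1}, q_{k-1}) = (p_3, q_3); compute convergents through index 3.
Convergents (p_i = a_i*p_{i-1} + p_{i-2}, q_i = a_i*q_{i-1} + q_{i-2} with p_{-2}=0, p_{-1}=1, q_{-2}=1, q_{-1}=0):
  i=0: a_0=17, p_0 = 17*1 + 0 = 17, q_0 = 17*0 + 1 = 1.
  i=1: a_1=1, p_1 = 1*17 + 1 = 18, q_1 = 1*1 + 0 = 1.
  i=2: a_2=7, p_2 = 7*18 + 17 = 143, q_2 = 7*1 + 1 = 8.
  i=3: a_3=1, p_3 = 1*143 + 18 = 161, q_3 = 1*8 + 1 = 9.
Check: 161^2 - 320*9^2 = 25921 - 25920 = 1, so (x, y) = (161, 9) solves the equation, and by the theorem it is the least positive solution.

(x, y) = (161, 9)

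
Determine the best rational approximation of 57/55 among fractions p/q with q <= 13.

1/1

Expand x = 57/55 as a continued fraction with the Euclidean algorithm:
  57 = 1*55 + 2, so a_0 = 1.
  55 = 27*2 + 1, so a_1 = 27.
  2 = 2*1 + 0, so a_2 = 2.
so x = [1; 27, 2].
Convergents (p_i = a_i*p_{i-1} + p_{i-2}, q_i = a_i*q_{i-1} + q_{i-2} with p_{-2}=0, p_{-1}=1, q_{-2}=1, q_{-1}=0), until the denominator exceeds 13:
  i=0: a_0=1, p_0 = 1*1 + 0 = 1, q_0 = 1*0 + 1 = 1.
  i=1: a_1=27, p_1 = 27*1 + 1 = 28, q_1 = 27*1 + 0 = 27.
q_1 = 27 > 13, so the last convergent with denominator <= 13 is p_0/q_0 = 1/1.
The closest fraction with denominator <= 13 is either p_0/q_0 or the intermediate fraction (k*p_0 + p_{-1})/(k*q_0 + q_{-1}) with the largest k >= 1 whose denominator stays <= 13; these approach x as k grows, and every other convergent or intermediate fraction in range is farther away.
Largest k: floor((13 - q_{-1})/q_0) = floor((13 - 0)/1) = 13 (using the seeds p_{-1} = 1, q_{-1} = 0).
That gives (13*1 + 1)/(13*1 + 0) = 14/13.
Compare the errors: |x - 1/1| = |57*1 - 1*55|/(55*1) = 2/55, and |x - 14/13| = |57*13 - 14*55|/(55*13) = 29/715.
Cross-multiplying, 2*715 = 1430 < 1595 = 29*55, so 2/55 is smaller: the convergent 1/1 is closer to x than 14/13.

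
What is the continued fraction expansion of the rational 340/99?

Run the Euclidean algorithm on 340 and 99; the successive quotients are the partial quotients a_0, a_1, ... (each step inverts the fractional part left over by the previous one):
  340 = 3*99 + 43, so a_0 = 3.
  99 = 2*43 + 13, so a_1 = 2.
  43 = 3*13 + 4, so a_2 = 3.
  13 = 3*4 + 1, so a_3 = 3.
  4 = 4*1 + 0, so a_4 = 4.
The remainder reaches 0 after 5 divisions, so the expansion has 5 partial quotients, read off in order.

[3; 2, 3, 3, 4]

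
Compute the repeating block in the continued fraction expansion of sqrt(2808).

Write x_i = (sqrt(2808) + m_i)/d_i with (m_0, d_0) = (0, 1). a_0 = floor(sqrt(2808)) = 52, since 52^2 = 2704 <= 2808 < 2809 = 53^2.
Iterate m_{i+1} = d_i*a_i - m_i, d_{i+1} = (2808 - m_{i+1}^2)/d_i, a_{i+1} = floor((a_0 + m_{i+1})/d_{i+1}):
  m_1 = 1*52 - 0 = 52, d_1 = (2808 - 52^2)/1 = 104/1 = 104, a_1 = floor((52 + 52)/104) = 1.
  m_2 = 104*1 - 52 = 52, d_2 = (2808 - 52^2)/104 = 104/104 = 1, a_2 = floor((52 + 52)/1) = 104.
  m_3 = 1*104 - 52 = 52, d_3 = (2808 - 52^2)/1 = 104/1 = 104: (m_3, d_3) = (m_1, d_1) = (52, 104), so from here the quotients repeat a_1, a_2; the period length is 2.
Hence the expansion of sqrt(2808) is a_0 = 52 followed by the repeating block 1, 104 (period 2).

[52; (1, 104)]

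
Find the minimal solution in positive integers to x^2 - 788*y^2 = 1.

First expand sqrt(788) as a continued fraction. With x_i = (sqrt(788) + m_i)/d_i and (m_0, d_0) = (0, 1): a_0 = floor(sqrt(788)) = 28, since 28^2 = 784 <= 788 < 841 = 29^2.
Iterate m_{i+1} = d_i*a_i - m_i, d_{i+1} = (788 - m_{i+1}^2)/d_i, a_{i+1} = floor((a_0 + m_{i+1})/d_{i+1}):
  m_1 = 1*28 - 0 = 28, d_1 = (788 - 28^2)/1 = 4/1 = 4, a_1 = floor((28 + 28)/4) = 14.
  m_2 = 4*14 - 28 = 28, d_2 = (788 - 28^2)/4 = 4/4 = 1, a_2 = floor((28 + 28)/1) = 56.
  m_3 = 1*56 - 28 = 28, d_3 = (788 - 28^2)/1 = 4/1 = 4: (m_3, d_3) = (m_1, d_1) = (28, 4), so from here the quotients repeat a_1, a_2; the period length is 2.
So sqrt(788) = [28; (14, 56)] with period length k = 2.
k is even, so the fundamental solution of x^2 - 788y^2 = 1 is (p_{k-1}, q_{k-1}) = (p_1, q_1); compute convergents through index 1.
Convergents (p_i = a_i*p_{i-1} + p_{i-2}, q_i = a_i*q_{i-1} + q_{i-2} with p_{-2}=0, p_{-1}=1, q_{-2}=1, q_{-1}=0):
  i=0: a_0=28, p_0 = 28*1 + 0 = 28, q_0 = 28*0 + 1 = 1.
  i=1: a_1=14, p_1 = 14*28 + 1 = 393, q_1 = 14*1 + 0 = 14.
Check: 393^2 - 788*14^2 = 154449 - 154448 = 1, so (x, y) = (393, 14) solves the equation, and by the theorem it is the least positive solution.

(x, y) = (393, 14)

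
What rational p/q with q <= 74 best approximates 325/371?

64/73

Expand x = 325/371 as a continued fraction with the Euclidean algorithm:
  325 = 0*371 + 325, so a_0 = 0.
  371 = 1*325 + 46, so a_1 = 1.
  325 = 7*46 + 3, so a_2 = 7.
  46 = 15*3 + 1, so a_3 = 15.
  3 = 3*1 + 0, so a_4 = 3.
so x = [0; 1, 7, 15, 3].
Convergents (p_i = a_i*p_{i-1} + p_{i-2}, q_i = a_i*q_{i-1} + q_{i-2} with p_{-2}=0, p_{-1}=1, q_{-2}=1, q_{-1}=0), until the denominator exceeds 74:
  i=0: a_0=0, p_0 = 0*1 + 0 = 0, q_0 = 0*0 + 1 = 1.
  i=1: a_1=1, p_1 = 1*0 + 1 = 1, q_1 = 1*1 + 0 = 1.
  i=2: a_2=7, p_2 = 7*1 + 0 = 7, q_2 = 7*1 + 1 = 8.
  i=3: a_3=15, p_3 = 15*7 + 1 = 106, q_3 = 15*8 + 1 = 121.
q_3 = 121 > 74, so the last convergent with denominator <= 74 is p_2/q_2 = 7/8.
The closest fraction with denominator <= 74 is either p_2/q_2 or the intermediate fraction (k*p_2 + p_1)/(k*q_2 + q_1) with the largest k >= 1 whose denominator stays <= 74; these approach x as k grows, and every other convergent or intermediate fraction in range is farther away.
Largest k: floor((74 - q_1)/q_2) = floor((74 - 1)/8) = 9.
That gives (9*7 + 1)/(9*8 + 1) = 64/73.
Compare the errors: |x - 7/8| = |325*8 - 7*371|/(371*8) = 3/2968, and |x - 64/73| = |325*73 - 64*371|/(371*73) = 19/27083.
Cross-multiplying, 19*2968 = 56392 < 81249 = 3*27083, so 19/27083 is smaller: the intermediate fraction 64/73 is closer to x than 7/8.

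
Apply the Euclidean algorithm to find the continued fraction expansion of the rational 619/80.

[7; 1, 2, 1, 4, 4]

Run the Euclidean algorithm on 619 and 80; the successive quotients are the partial quotients a_0, a_1, ... (each step inverts the fractional part left over by the previous one):
  619 = 7*80 + 59, so a_0 = 7.
  80 = 1*59 + 21, so a_1 = 1.
  59 = 2*21 + 17, so a_2 = 2.
  21 = 1*17 + 4, so a_3 = 1.
  17 = 4*4 + 1, so a_4 = 4.
  4 = 4*1 + 0, so a_5 = 4.
The remainder reaches 0 after 6 divisions, so the expansion has 6 partial quotients, read off in order.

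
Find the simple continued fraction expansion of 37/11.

Run the Euclidean algorithm on 37 and 11; the successive quotients are the partial quotients a_0, a_1, ... (each step inverts the fractional part left over by the previous one):
  37 = 3*11 + 4, so a_0 = 3.
  11 = 2*4 + 3, so a_1 = 2.
  4 = 1*3 + 1, so a_2 = 1.
  3 = 3*1 + 0, so a_3 = 3.
The remainder reaches 0 after 4 divisions, so the expansion has 4 partial quotients, read off in order.

[3; 2, 1, 3]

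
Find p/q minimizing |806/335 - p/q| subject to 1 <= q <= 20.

41/17

Expand x = 806/335 as a continued fraction with the Euclidean algorithm:
  806 = 2*335 + 136, so a_0 = 2.
  335 = 2*136 + 63, so a_1 = 2.
  136 = 2*63 + 10, so a_2 = 2.
  63 = 6*10 + 3, so a_3 = 6.
  10 = 3*3 + 1, so a_4 = 3.
  3 = 3*1 + 0, so a_5 = 3.
so x = [2; 2, 2, 6, 3, 3].
Convergents (p_i = a_i*p_{i-1} + p_{i-2}, q_i = a_i*q_{i-1} + q_{i-2} with p_{-2}=0, p_{-1}=1, q_{-2}=1, q_{-1}=0), until the denominator exceeds 20:
  i=0: a_0=2, p_0 = 2*1 + 0 = 2, q_0 = 2*0 + 1 = 1.
  i=1: a_1=2, p_1 = 2*2 + 1 = 5, q_1 = 2*1 + 0 = 2.
  i=2: a_2=2, p_2 = 2*5 + 2 = 12, q_2 = 2*2 + 1 = 5.
  i=3: a_3=6, p_3 = 6*12 + 5 = 77, q_3 = 6*5 + 2 = 32.
q_3 = 32 > 20, so the last convergent with denominator <= 20 is p_2/q_2 = 12/5.
The closest fraction with denominator <= 20 is either p_2/q_2 or the intermediate fraction (k*p_2 + p_1)/(k*q_2 + q_1) with the largest k >= 1 whose denominator stays <= 20; these approach x as k grows, and every other convergent or intermediate fraction in range is farther away.
Largest k: floor((20 - q_1)/q_2) = floor((20 - 2)/5) = 3.
That gives (3*12 + 5)/(3*5 + 2) = 41/17.
Compare the errors: |x - 12/5| = |806*5 - 12*335|/(335*5) = 10/1675, and |x - 41/17| = |806*17 - 41*335|/(335*17) = 33/5695.
Cross-multiplying, 33*1675 = 55275 < 56950 = 10*5695, so 33/5695 is smaller: the intermediate fraction 41/17 is closer to x than 12/5.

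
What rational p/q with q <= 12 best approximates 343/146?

Expand x = 343/146 as a continued fraction with the Euclidean algorithm:
  343 = 2*146 + 51, so a_0 = 2.
  146 = 2*51 + 44, so a_1 = 2.
  51 = 1*44 + 7, so a_2 = 1.
  44 = 6*7 + 2, so a_3 = 6.
  7 = 3*2 + 1, so a_4 = 3.
  2 = 2*1 + 0, so a_5 = 2.
so x = [2; 2, 1, 6, 3, 2].
Convergents (p_i = a_i*p_{i-1} + p_{i-2}, q_i = a_i*q_{i-1} + q_{i-2} with p_{-2}=0, p_{-1}=1, q_{-2}=1, q_{-1}=0), until the denominator exceeds 12:
  i=0: a_0=2, p_0 = 2*1 + 0 = 2, q_0 = 2*0 + 1 = 1.
  i=1: a_1=2, p_1 = 2*2 + 1 = 5, q_1 = 2*1 + 0 = 2.
  i=2: a_2=1, p_2 = 1*5 + 2 = 7, q_2 = 1*2 + 1 = 3.
  i=3: a_3=6, p_3 = 6*7 + 5 = 47, q_3 = 6*3 + 2 = 20.
q_3 = 20 > 12, so the last convergent with denominator <= 12 is p_2/q_2 = 7/3.
The closest fraction with denominator <= 12 is either p_2/q_2 or the intermediate fraction (k*p_2 + p_1)/(k*q_2 + q_1) with the largest k >= 1 whose denominator stays <= 12; these approach x as k grows, and every other convergent or intermediate fraction in range is farther away.
Largest k: floor((12 - q_1)/q_2) = floor((12 - 2)/3) = 3.
That gives (3*7 + 5)/(3*3 + 2) = 26/11.
Compare the errors: |x - 7/3| = |343*3 - 7*146|/(146*3) = 7/438, and |x - 26/11| = |343*11 - 26*146|/(146*11) = 23/1606.
Cross-multiplying, 23*438 = 10074 < 11242 = 7*1606, so 23/1606 is smaller: the intermediate fraction 26/11 is closer to x than 7/3.

26/11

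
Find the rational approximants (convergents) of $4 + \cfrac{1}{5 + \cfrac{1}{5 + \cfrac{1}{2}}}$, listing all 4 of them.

Using the convergent recurrence p_i = a_i*p_{i-1} + p_{i-2}, q_i = a_i*q_{i-1} + q_{i-2} with p_{-2}=0, p_{-1}=1, q_{-2}=1, q_{-1}=0:
  i=0: a_0=4, p_0 = 4*1 + 0 = 4, q_0 = 4*0 + 1 = 1.
  i=1: a_1=5, p_1 = 5*4 + 1 = 21, q_1 = 5*1 + 0 = 5.
  i=2: a_2=5, p_2 = 5*21 + 4 = 109, q_2 = 5*5 + 1 = 26.
  i=3: a_3=2, p_3 = 2*109 + 21 = 239, q_3 = 2*26 + 5 = 57.

4/1, 21/5, 109/26, 239/57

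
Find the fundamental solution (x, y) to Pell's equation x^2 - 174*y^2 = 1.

First expand sqrt(174) as a continued fraction. With x_i = (sqrt(174) + m_i)/d_i and (m_0, d_0) = (0, 1): a_0 = floor(sqrt(174)) = 13, since 13^2 = 169 <= 174 < 196 = 14^2.
Iterate m_{i+1} = d_i*a_i - m_i, d_{i+1} = (174 - m_{i+1}^2)/d_i, a_{i+1} = floor((a_0 + m_{i+1})/d_{i+1}):
  m_1 = 1*13 - 0 = 13, d_1 = (174 - 13^2)/1 = 5/1 = 5, a_1 = floor((13 + 13)/5) = 5.
  m_2 = 5*5 - 13 = 12, d_2 = (174 - 12^2)/5 = 30/5 = 6, a_2 = floor((13 + 12)/6) = 4.
  m_3 = 6*4 - 12 = 12, d_3 = (174 - 12^2)/6 = 30/6 = 5, a_3 = floor((13 + 12)/5) = 5.
  m_4 = 5*5 - 12 = 13, d_4 = (174 - 13^2)/5 = 5/5 = 1, a_4 = floor((13 + 13)/1) = 26.
  m_5 = 1*26 - 13 = 13, d_5 = (174 - 13^2)/1 = 5/1 = 5: (m_5, d_5) = (m_1, d_1) = (13, 5), so from here the quotients repeat a_1, ..., a_4; the period length is 4.
So sqrt(174) = [13; (5, 4, 5, 26)] with period length k = 4.
k is even, so the fundamental solution of x^2 - 174y^2 = 1 is (p_{k-1}, q_{k-1}) = (p_3, q_3); compute convergents through index 3.
Convergents (p_i = a_i*p_{i-1} + p_{i-2}, q_i = a_i*q_{i-1} + q_{i-2} with p_{-2}=0, p_{-1}=1, q_{-2}=1, q_{-1}=0):
  i=0: a_0=13, p_0 = 13*1 + 0 = 13, q_0 = 13*0 + 1 = 1.
  i=1: a_1=5, p_1 = 5*13 + 1 = 66, q_1 = 5*1 + 0 = 5.
  i=2: a_2=4, p_2 = 4*66 + 13 = 277, q_2 = 4*5 + 1 = 21.
  i=3: a_3=5, p_3 = 5*277 + 66 = 1451, q_3 = 5*21 + 5 = 110.
Check: 1451^2 - 174*110^2 = 2105401 - 2105400 = 1, so (x, y) = (1451, 110) solves the equation, and by the theorem it is the least positive solution.

(x, y) = (1451, 110)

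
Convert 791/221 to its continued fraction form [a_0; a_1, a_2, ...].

Run the Euclidean algorithm on 791 and 221; the successive quotients are the partial quotients a_0, a_1, ... (each step inverts the fractional part left over by the previous one):
  791 = 3*221 + 128, so a_0 = 3.
  221 = 1*128 + 93, so a_1 = 1.
  128 = 1*93 + 35, so a_2 = 1.
  93 = 2*35 + 23, so a_3 = 2.
  35 = 1*23 + 12, so a_4 = 1.
  23 = 1*12 + 11, so a_5 = 1.
  12 = 1*11 + 1, so a_6 = 1.
  11 = 11*1 + 0, so a_7 = 11.
The remainder reaches 0 after 8 divisions, so the expansion has 8 partial quotients, read off in order.

[3; 1, 1, 2, 1, 1, 1, 11]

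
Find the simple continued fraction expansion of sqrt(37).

Write x_i = (sqrt(37) + m_i)/d_i with (m_0, d_0) = (0, 1). a_0 = floor(sqrt(37)) = 6, since 6^2 = 36 <= 37 < 49 = 7^2.
Iterate m_{i+1} = d_i*a_i - m_i, d_{i+1} = (37 - m_{i+1}^2)/d_i, a_{i+1} = floor((a_0 + m_{i+1})/d_{i+1}):
  m_1 = 1*6 - 0 = 6, d_1 = (37 - 6^2)/1 = 1/1 = 1, a_1 = floor((6 + 6)/1) = 12.
  m_2 = 1*12 - 6 = 6, d_2 = (37 - 6^2)/1 = 1/1 = 1: (m_2, d_2) = (m_1, d_1) = (6, 1), so from here the quotient a_1 repeats; the period length is 1.
Hence the expansion of sqrt(37) is a_0 = 6 followed by the repeating block 12 (period 1).

[6; (12)]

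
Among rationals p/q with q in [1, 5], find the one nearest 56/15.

Expand x = 56/15 as a continued fraction with the Euclidean algorithm:
  56 = 3*15 + 11, so a_0 = 3.
  15 = 1*11 + 4, so a_1 = 1.
  11 = 2*4 + 3, so a_2 = 2.
  4 = 1*3 + 1, so a_3 = 1.
  3 = 3*1 + 0, so a_4 = 3.
so x = [3; 1, 2, 1, 3].
Convergents (p_i = a_i*p_{i-1} + p_{i-2}, q_i = a_i*q_{i-1} + q_{i-2} with p_{-2}=0, p_{-1}=1, q_{-2}=1, q_{-1}=0), until the denominator exceeds 5:
  i=0: a_0=3, p_0 = 3*1 + 0 = 3, q_0 = 3*0 + 1 = 1.
  i=1: a_1=1, p_1 = 1*3 + 1 = 4, q_1 = 1*1 + 0 = 1.
  i=2: a_2=2, p_2 = 2*4 + 3 = 11, q_2 = 2*1 + 1 = 3.
  i=3: a_3=1, p_3 = 1*11 + 4 = 15, q_3 = 1*3 + 1 = 4.
  i=4: a_4=3, p_4 = 3*15 + 11 = 56, q_4 = 3*4 + 3 = 15.
q_4 = 15 > 5, so the last convergent with denominator <= 5 is p_3/q_3 = 15/4.
The closest fraction with denominator <= 5 is either p_3/q_3 or the intermediate fraction (k*p_3 + p_2)/(k*q_3 + q_2) with the largest k >= 1 whose denominator stays <= 5; these approach x as k grows, and every other convergent or intermediate fraction in range is farther away.
Largest k: floor((5 - q_2)/q_3) = floor((5 - 3)/4) = 0.
Since k = 0, no intermediate fraction beyond p_3/q_3 has denominator <= 5, so the convergent 15/4 is the closest (its error is |56*4 - 15*15|/(15*4) = 1/60).

15/4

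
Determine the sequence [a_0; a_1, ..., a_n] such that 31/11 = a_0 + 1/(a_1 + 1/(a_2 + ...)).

[2; 1, 4, 2]

Run the Euclidean algorithm on 31 and 11; the successive quotients are the partial quotients a_0, a_1, ... (each step inverts the fractional part left over by the previous one):
  31 = 2*11 + 9, so a_0 = 2.
  11 = 1*9 + 2, so a_1 = 1.
  9 = 4*2 + 1, so a_2 = 4.
  2 = 2*1 + 0, so a_3 = 2.
The remainder reaches 0 after 4 divisions, so the expansion has 4 partial quotients, read off in order.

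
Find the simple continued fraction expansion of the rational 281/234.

Run the Euclidean algorithm on 281 and 234; the successive quotients are the partial quotients a_0, a_1, ... (each step inverts the fractional part left over by the previous one):
  281 = 1*234 + 47, so a_0 = 1.
  234 = 4*47 + 46, so a_1 = 4.
  47 = 1*46 + 1, so a_2 = 1.
  46 = 46*1 + 0, so a_3 = 46.
The remainder reaches 0 after 4 divisions, so the expansion has 4 partial quotients, read off in order.

[1; 4, 1, 46]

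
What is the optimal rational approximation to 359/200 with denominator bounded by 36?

61/34

Expand x = 359/200 as a continued fraction with the Euclidean algorithm:
  359 = 1*200 + 159, so a_0 = 1.
  200 = 1*159 + 41, so a_1 = 1.
  159 = 3*41 + 36, so a_2 = 3.
  41 = 1*36 + 5, so a_3 = 1.
  36 = 7*5 + 1, so a_4 = 7.
  5 = 5*1 + 0, so a_5 = 5.
so x = [1; 1, 3, 1, 7, 5].
Convergents (p_i = a_i*p_{i-1} + p_{i-2}, q_i = a_i*q_{i-1} + q_{i-2} with p_{-2}=0, p_{-1}=1, q_{-2}=1, q_{-1}=0), until the denominator exceeds 36:
  i=0: a_0=1, p_0 = 1*1 + 0 = 1, q_0 = 1*0 + 1 = 1.
  i=1: a_1=1, p_1 = 1*1 + 1 = 2, q_1 = 1*1 + 0 = 1.
  i=2: a_2=3, p_2 = 3*2 + 1 = 7, q_2 = 3*1 + 1 = 4.
  i=3: a_3=1, p_3 = 1*7 + 2 = 9, q_3 = 1*4 + 1 = 5.
  i=4: a_4=7, p_4 = 7*9 + 7 = 70, q_4 = 7*5 + 4 = 39.
q_4 = 39 > 36, so the last convergent with denominator <= 36 is p_3/q_3 = 9/5.
The closest fraction with denominator <= 36 is either p_3/q_3 or the intermediate fraction (k*p_3 + p_2)/(k*q_3 + q_2) with the largest k >= 1 whose denominator stays <= 36; these approach x as k grows, and every other convergent or intermediate fraction in range is farther away.
Largest k: floor((36 - q_2)/q_3) = floor((36 - 4)/5) = 6.
That gives (6*9 + 7)/(6*5 + 4) = 61/34.
Compare the errors: |x - 9/5| = |359*5 - 9*200|/(200*5) = 5/1000, and |x - 61/34| = |359*34 - 61*200|/(200*34) = 6/6800.
Cross-multiplying, 6*1000 = 6000 < 34000 = 5*6800, so 6/6800 is smaller: the intermediate fraction 61/34 is closer to x than 9/5.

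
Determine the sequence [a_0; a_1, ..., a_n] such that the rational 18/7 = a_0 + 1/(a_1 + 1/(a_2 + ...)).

Run the Euclidean algorithm on 18 and 7; the successive quotients are the partial quotients a_0, a_1, ... (each step inverts the fractional part left over by the previous one):
  18 = 2*7 + 4, so a_0 = 2.
  7 = 1*4 + 3, so a_1 = 1.
  4 = 1*3 + 1, so a_2 = 1.
  3 = 3*1 + 0, so a_3 = 3.
The remainder reaches 0 after 4 divisions, so the expansion has 4 partial quotients, read off in order.

[2; 1, 1, 3]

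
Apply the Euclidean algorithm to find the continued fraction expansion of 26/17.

Run the Euclidean algorithm on 26 and 17; the successive quotients are the partial quotients a_0, a_1, ... (each step inverts the fractional part left over by the previous one):
  26 = 1*17 + 9, so a_0 = 1.
  17 = 1*9 + 8, so a_1 = 1.
  9 = 1*8 + 1, so a_2 = 1.
  8 = 8*1 + 0, so a_3 = 8.
The remainder reaches 0 after 4 divisions, so the expansion has 4 partial quotients, read off in order.

[1; 1, 1, 8]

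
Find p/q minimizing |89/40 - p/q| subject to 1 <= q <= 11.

20/9

Expand x = 89/40 as a continued fraction with the Euclidean algorithm:
  89 = 2*40 + 9, so a_0 = 2.
  40 = 4*9 + 4, so a_1 = 4.
  9 = 2*4 + 1, so a_2 = 2.
  4 = 4*1 + 0, so a_3 = 4.
so x = [2; 4, 2, 4].
Convergents (p_i = a_i*p_{i-1} + p_{i-2}, q_i = a_i*q_{i-1} + q_{i-2} with p_{-2}=0, p_{-1}=1, q_{-2}=1, q_{-1}=0), until the denominator exceeds 11:
  i=0: a_0=2, p_0 = 2*1 + 0 = 2, q_0 = 2*0 + 1 = 1.
  i=1: a_1=4, p_1 = 4*2 + 1 = 9, q_1 = 4*1 + 0 = 4.
  i=2: a_2=2, p_2 = 2*9 + 2 = 20, q_2 = 2*4 + 1 = 9.
  i=3: a_3=4, p_3 = 4*20 + 9 = 89, q_3 = 4*9 + 4 = 40.
q_3 = 40 > 11, so the last convergent with denominator <= 11 is p_2/q_2 = 20/9.
The closest fraction with denominator <= 11 is either p_2/q_2 or the intermediate fraction (k*p_2 + p_1)/(k*q_2 + q_1) with the largest k >= 1 whose denominator stays <= 11; these approach x as k grows, and every other convergent or intermediate fraction in range is farther away.
Largest k: floor((11 - q_1)/q_2) = floor((11 - 4)/9) = 0.
Since k = 0, no intermediate fraction beyond p_2/q_2 has denominator <= 11, so the convergent 20/9 is the closest (its error is |89*9 - 20*40|/(40*9) = 1/360).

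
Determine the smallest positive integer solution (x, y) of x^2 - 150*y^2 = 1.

First expand sqrt(150) as a continued fraction. With x_i = (sqrt(150) + m_i)/d_i and (m_0, d_0) = (0, 1): a_0 = floor(sqrt(150)) = 12, since 12^2 = 144 <= 150 < 169 = 13^2.
Iterate m_{i+1} = d_i*a_i - m_i, d_{i+1} = (150 - m_{i+1}^2)/d_i, a_{i+1} = floor((a_0 + m_{i+1})/d_{i+1}):
  m_1 = 1*12 - 0 = 12, d_1 = (150 - 12^2)/1 = 6/1 = 6, a_1 = floor((12 + 12)/6) = 4.
  m_2 = 6*4 - 12 = 12, d_2 = (150 - 12^2)/6 = 6/6 = 1, a_2 = floor((12 + 12)/1) = 24.
  m_3 = 1*24 - 12 = 12, d_3 = (150 - 12^2)/1 = 6/1 = 6: (m_3, d_3) = (m_1, d_1) = (12, 6), so from here the quotients repeat a_1, a_2; the period length is 2.
So sqrt(150) = [12; (4, 24)] with period length k = 2.
k is even, so the fundamental solution of x^2 - 150y^2 = 1 is (p_{k-1}, q_{k-1}) = (p_1, q_1); compute convergents through index 1.
Convergents (p_i = a_i*p_{i-1} + p_{i-2}, q_i = a_i*q_{i-1} + q_{i-2} with p_{-2}=0, p_{-1}=1, q_{-2}=1, q_{-1}=0):
  i=0: a_0=12, p_0 = 12*1 + 0 = 12, q_0 = 12*0 + 1 = 1.
  i=1: a_1=4, p_1 = 4*12 + 1 = 49, q_1 = 4*1 + 0 = 4.
Check: 49^2 - 150*4^2 = 2401 - 2400 = 1, so (x, y) = (49, 4) solves the equation, and by the theorem it is the least positive solution.

(x, y) = (49, 4)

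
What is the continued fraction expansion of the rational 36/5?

[7; 5]

Run the Euclidean algorithm on 36 and 5; the successive quotients are the partial quotients a_0, a_1, ... (each step inverts the fractional part left over by the previous one):
  36 = 7*5 + 1, so a_0 = 7.
  5 = 5*1 + 0, so a_1 = 5.
The remainder reaches 0 after 2 divisions, so the expansion has 2 partial quotients, read off in order.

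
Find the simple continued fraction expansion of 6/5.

Run the Euclidean algorithm on 6 and 5; the successive quotients are the partial quotients a_0, a_1, ... (each step inverts the fractional part left over by the previous one):
  6 = 1*5 + 1, so a_0 = 1.
  5 = 5*1 + 0, so a_1 = 5.
The remainder reaches 0 after 2 divisions, so the expansion has 2 partial quotients, read off in order.

[1; 5]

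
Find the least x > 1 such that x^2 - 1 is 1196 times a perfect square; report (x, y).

(x, y) = (415, 12)

First expand sqrt(1196) as a continued fraction. With x_i = (sqrt(1196) + m_i)/d_i and (m_0, d_0) = (0, 1): a_0 = floor(sqrt(1196)) = 34, since 34^2 = 1156 <= 1196 < 1225 = 35^2.
Iterate m_{i+1} = d_i*a_i - m_i, d_{i+1} = (1196 - m_{i+1}^2)/d_i, a_{i+1} = floor((a_0 + m_{i+1})/d_{i+1}):
  m_1 = 1*34 - 0 = 34, d_1 = (1196 - 34^2)/1 = 40/1 = 40, a_1 = floor((34 + 34)/40) = 1.
  m_2 = 40*1 - 34 = 6, d_2 = (1196 - 6^2)/40 = 1160/40 = 29, a_2 = floor((34 + 6)/29) = 1.
  m_3 = 29*1 - 6 = 23, d_3 = (1196 - 23^2)/29 = 667/29 = 23, a_3 = floor((34 + 23)/23) = 2.
  m_4 = 23*2 - 23 = 23, d_4 = (1196 - 23^2)/23 = 667/23 = 29, a_4 = floor((34 + 23)/29) = 1.
  m_5 = 29*1 - 23 = 6, d_5 = (1196 - 6^2)/29 = 1160/29 = 40, a_5 = floor((34 + 6)/40) = 1.
  m_6 = 40*1 - 6 = 34, d_6 = (1196 - 34^2)/40 = 40/40 = 1, a_6 = floor((34 + 34)/1) = 68.
  m_7 = 1*68 - 34 = 34, d_7 = (1196 - 34^2)/1 = 40/1 = 40: (m_7, d_7) = (m_1, d_1) = (34, 40), so from here the quotients repeat a_1, ..., a_6; the period length is 6.
So sqrt(1196) = [34; (1, 1, 2, 1, 1, 68)] with period length k = 6.
k is even, so the fundamental solution of x^2 - 1196y^2 = 1 is (p_{k-1}, q_{k-1}) = (p_5, q_5); compute convergents through index 5.
Convergents (p_i = a_i*p_{i-1} + p_{i-2}, q_i = a_i*q_{i-1} + q_{i-2} with p_{-2}=0, p_{-1}=1, q_{-2}=1, q_{-1}=0):
  i=0: a_0=34, p_0 = 34*1 + 0 = 34, q_0 = 34*0 + 1 = 1.
  i=1: a_1=1, p_1 = 1*34 + 1 = 35, q_1 = 1*1 + 0 = 1.
  i=2: a_2=1, p_2 = 1*35 + 34 = 69, q_2 = 1*1 + 1 = 2.
  i=3: a_3=2, p_3 = 2*69 + 35 = 173, q_3 = 2*2 + 1 = 5.
  i=4: a_4=1, p_4 = 1*173 + 69 = 242, q_4 = 1*5 + 2 = 7.
  i=5: a_5=1, p_5 = 1*242 + 173 = 415, q_5 = 1*7 + 5 = 12.
Check: 415^2 - 1196*12^2 = 172225 - 172224 = 1, so (x, y) = (415, 12) solves the equation, and by the theorem it is the least positive solution.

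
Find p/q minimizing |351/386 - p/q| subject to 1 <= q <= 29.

Expand x = 351/386 as a continued fraction with the Euclidean algorithm:
  351 = 0*386 + 351, so a_0 = 0.
  386 = 1*351 + 35, so a_1 = 1.
  351 = 10*35 + 1, so a_2 = 10.
  35 = 35*1 + 0, so a_3 = 35.
so x = [0; 1, 10, 35].
Convergents (p_i = a_i*p_{i-1} + p_{i-2}, q_i = a_i*q_{i-1} + q_{i-2} with p_{-2}=0, p_{-1}=1, q_{-2}=1, q_{-1}=0), until the denominator exceeds 29:
  i=0: a_0=0, p_0 = 0*1 + 0 = 0, q_0 = 0*0 + 1 = 1.
  i=1: a_1=1, p_1 = 1*0 + 1 = 1, q_1 = 1*1 + 0 = 1.
  i=2: a_2=10, p_2 = 10*1 + 0 = 10, q_2 = 10*1 + 1 = 11.
  i=3: a_3=35, p_3 = 35*10 + 1 = 351, q_3 = 35*11 + 1 = 386.
q_3 = 386 > 29, so the last convergent with denominator <= 29 is p_2/q_2 = 10/11.
The closest fraction with denominator <= 29 is either p_2/q_2 or the intermediate fraction (k*p_2 + p_1)/(k*q_2 + q_1) with the largest k >= 1 whose denominator stays <= 29; these approach x as k grows, and every other convergent or intermediate fraction in range is farther away.
Largest k: floor((29 - q_1)/q_2) = floor((29 - 1)/11) = 2.
That gives (2*10 + 1)/(2*11 + 1) = 21/23.
Compare the errors: |x - 10/11| = |351*11 - 10*386|/(386*11) = 1/4246, and |x - 21/23| = |351*23 - 21*386|/(386*23) = 33/8878.
Cross-multiplying, 1*8878 = 8878 < 140118 = 33*4246, so 1/4246 is smaller: the convergent 10/11 is closer to x than 21/23.

10/11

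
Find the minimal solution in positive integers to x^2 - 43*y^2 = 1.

First expand sqrt(43) as a continued fraction. With x_i = (sqrt(43) + m_i)/d_i and (m_0, d_0) = (0, 1): a_0 = floor(sqrt(43)) = 6, since 6^2 = 36 <= 43 < 49 = 7^2.
Iterate m_{i+1} = d_i*a_i - m_i, d_{i+1} = (43 - m_{i+1}^2)/d_i, a_{i+1} = floor((a_0 + m_{i+1})/d_{i+1}):
  m_1 = 1*6 - 0 = 6, d_1 = (43 - 6^2)/1 = 7/1 = 7, a_1 = floor((6 + 6)/7) = 1.
  m_2 = 7*1 - 6 = 1, d_2 = (43 - 1^2)/7 = 42/7 = 6, a_2 = floor((6 + 1)/6) = 1.
  m_3 = 6*1 - 1 = 5, d_3 = (43 - 5^2)/6 = 18/6 = 3, a_3 = floor((6 + 5)/3) = 3.
  m_4 = 3*3 - 5 = 4, d_4 = (43 - 4^2)/3 = 27/3 = 9, a_4 = floor((6 + 4)/9) = 1.
  m_5 = 9*1 - 4 = 5, d_5 = (43 - 5^2)/9 = 18/9 = 2, a_5 = floor((6 + 5)/2) = 5.
  m_6 = 2*5 - 5 = 5, d_6 = (43 - 5^2)/2 = 18/2 = 9, a_6 = floor((6 + 5)/9) = 1.
  m_7 = 9*1 - 5 = 4, d_7 = (43 - 4^2)/9 = 27/9 = 3, a_7 = floor((6 + 4)/3) = 3.
  m_8 = 3*3 - 4 = 5, d_8 = (43 - 5^2)/3 = 18/3 = 6, a_8 = floor((6 + 5)/6) = 1.
  m_9 = 6*1 - 5 = 1, d_9 = (43 - 1^2)/6 = 42/6 = 7, a_9 = floor((6 + 1)/7) = 1.
  m_10 = 7*1 - 1 = 6, d_10 = (43 - 6^2)/7 = 7/7 = 1, a_10 = floor((6 + 6)/1) = 12.
  m_11 = 1*12 - 6 = 6, d_11 = (43 - 6^2)/1 = 7/1 = 7: (m_11, d_11) = (m_1, d_1) = (6, 7), so from here the quotients repeat a_1, ..., a_10; the period length is 10.
So sqrt(43) = [6; (1, 1, 3, 1, 5, 1, 3, 1, 1, 12)] with period length k = 10.
k is even, so the fundamental solution of x^2 - 43y^2 = 1 is (p_{k-1}, q_{k-1}) = (p_9, q_9); compute convergents through index 9.
Convergents (p_i = a_i*p_{i-1} + p_{i-2}, q_i = a_i*q_{i-1} + q_{i-2} with p_{-2}=0, p_{-1}=1, q_{-2}=1, q_{-1}=0):
  i=0: a_0=6, p_0 = 6*1 + 0 = 6, q_0 = 6*0 + 1 = 1.
  i=1: a_1=1, p_1 = 1*6 + 1 = 7, q_1 = 1*1 + 0 = 1.
  i=2: a_2=1, p_2 = 1*7 + 6 = 13, q_2 = 1*1 + 1 = 2.
  i=3: a_3=3, p_3 = 3*13 + 7 = 46, q_3 = 3*2 + 1 = 7.
  i=4: a_4=1, p_4 = 1*46 + 13 = 59, q_4 = 1*7 + 2 = 9.
  i=5: a_5=5, p_5 = 5*59 + 46 = 341, q_5 = 5*9 + 7 = 52.
  i=6: a_6=1, p_6 = 1*341 + 59 = 400, q_6 = 1*52 + 9 = 61.
  i=7: a_7=3, p_7 = 3*400 + 341 = 1541, q_7 = 3*61 + 52 = 235.
  i=8: a_8=1, p_8 = 1*1541 + 400 = 1941, q_8 = 1*235 + 61 = 296.
  i=9: a_9=1, p_9 = 1*1941 + 1541 = 3482, q_9 = 1*296 + 235 = 531.
Check: 3482^2 - 43*531^2 = 12124324 - 12124323 = 1, so (x, y) = (3482, 531) solves the equation, and by the theorem it is the least positive solution.

(x, y) = (3482, 531)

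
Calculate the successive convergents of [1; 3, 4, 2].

Using the convergent recurrence p_i = a_i*p_{i-1} + p_{i-2}, q_i = a_i*q_{i-1} + q_{i-2} with p_{-2}=0, p_{-1}=1, q_{-2}=1, q_{-1}=0:
  i=0: a_0=1, p_0 = 1*1 + 0 = 1, q_0 = 1*0 + 1 = 1.
  i=1: a_1=3, p_1 = 3*1 + 1 = 4, q_1 = 3*1 + 0 = 3.
  i=2: a_2=4, p_2 = 4*4 + 1 = 17, q_2 = 4*3 + 1 = 13.
  i=3: a_3=2, p_3 = 2*17 + 4 = 38, q_3 = 2*13 + 3 = 29.

1/1, 4/3, 17/13, 38/29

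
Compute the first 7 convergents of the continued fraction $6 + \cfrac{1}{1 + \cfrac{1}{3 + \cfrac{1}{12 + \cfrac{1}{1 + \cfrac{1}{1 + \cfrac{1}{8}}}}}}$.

6/1, 7/1, 27/4, 331/49, 358/53, 689/102, 5870/869

Using the convergent recurrence p_i = a_i*p_{i-1} + p_{i-2}, q_i = a_i*q_{i-1} + q_{i-2} with p_{-2}=0, p_{-1}=1, q_{-2}=1, q_{-1}=0:
  i=0: a_0=6, p_0 = 6*1 + 0 = 6, q_0 = 6*0 + 1 = 1.
  i=1: a_1=1, p_1 = 1*6 + 1 = 7, q_1 = 1*1 + 0 = 1.
  i=2: a_2=3, p_2 = 3*7 + 6 = 27, q_2 = 3*1 + 1 = 4.
  i=3: a_3=12, p_3 = 12*27 + 7 = 331, q_3 = 12*4 + 1 = 49.
  i=4: a_4=1, p_4 = 1*331 + 27 = 358, q_4 = 1*49 + 4 = 53.
  i=5: a_5=1, p_5 = 1*358 + 331 = 689, q_5 = 1*53 + 49 = 102.
  i=6: a_6=8, p_6 = 8*689 + 358 = 5870, q_6 = 8*102 + 53 = 869.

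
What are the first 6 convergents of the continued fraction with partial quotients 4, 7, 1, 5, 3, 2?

4/1, 29/7, 33/8, 194/47, 615/149, 1424/345

Using the convergent recurrence p_i = a_i*p_{i-1} + p_{i-2}, q_i = a_i*q_{i-1} + q_{i-2} with p_{-2}=0, p_{-1}=1, q_{-2}=1, q_{-1}=0:
  i=0: a_0=4, p_0 = 4*1 + 0 = 4, q_0 = 4*0 + 1 = 1.
  i=1: a_1=7, p_1 = 7*4 + 1 = 29, q_1 = 7*1 + 0 = 7.
  i=2: a_2=1, p_2 = 1*29 + 4 = 33, q_2 = 1*7 + 1 = 8.
  i=3: a_3=5, p_3 = 5*33 + 29 = 194, q_3 = 5*8 + 7 = 47.
  i=4: a_4=3, p_4 = 3*194 + 33 = 615, q_4 = 3*47 + 8 = 149.
  i=5: a_5=2, p_5 = 2*615 + 194 = 1424, q_5 = 2*149 + 47 = 345.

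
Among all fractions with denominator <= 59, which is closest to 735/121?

Expand x = 735/121 as a continued fraction with the Euclidean algorithm:
  735 = 6*121 + 9, so a_0 = 6.
  121 = 13*9 + 4, so a_1 = 13.
  9 = 2*4 + 1, so a_2 = 2.
  4 = 4*1 + 0, so a_3 = 4.
so x = [6; 13, 2, 4].
Convergents (p_i = a_i*p_{i-1} + p_{i-2}, q_i = a_i*q_{i-1} + q_{i-2} with p_{-2}=0, p_{-1}=1, q_{-2}=1, q_{-1}=0), until the denominator exceeds 59:
  i=0: a_0=6, p_0 = 6*1 + 0 = 6, q_0 = 6*0 + 1 = 1.
  i=1: a_1=13, p_1 = 13*6 + 1 = 79, q_1 = 13*1 + 0 = 13.
  i=2: a_2=2, p_2 = 2*79 + 6 = 164, q_2 = 2*13 + 1 = 27.
  i=3: a_3=4, p_3 = 4*164 + 79 = 735, q_3 = 4*27 + 13 = 121.
q_3 = 121 > 59, so the last convergent with denominator <= 59 is p_2/q_2 = 164/27.
The closest fraction with denominator <= 59 is either p_2/q_2 or the intermediate fraction (k*p_2 + p_1)/(k*q_2 + q_1) with the largest k >= 1 whose denominator stays <= 59; these approach x as k grows, and every other convergent or intermediate fraction in range is farther away.
Largest k: floor((59 - q_1)/q_2) = floor((59 - 13)/27) = 1.
That gives (1*164 + 79)/(1*27 + 13) = 243/40.
Compare the errors: |x - 164/27| = |735*27 - 164*121|/(121*27) = 1/3267, and |x - 243/40| = |735*40 - 243*121|/(121*40) = 3/4840.
Cross-multiplying, 1*4840 = 4840 < 9801 = 3*3267, so 1/3267 is smaller: the convergent 164/27 is closer to x than 243/40.

164/27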